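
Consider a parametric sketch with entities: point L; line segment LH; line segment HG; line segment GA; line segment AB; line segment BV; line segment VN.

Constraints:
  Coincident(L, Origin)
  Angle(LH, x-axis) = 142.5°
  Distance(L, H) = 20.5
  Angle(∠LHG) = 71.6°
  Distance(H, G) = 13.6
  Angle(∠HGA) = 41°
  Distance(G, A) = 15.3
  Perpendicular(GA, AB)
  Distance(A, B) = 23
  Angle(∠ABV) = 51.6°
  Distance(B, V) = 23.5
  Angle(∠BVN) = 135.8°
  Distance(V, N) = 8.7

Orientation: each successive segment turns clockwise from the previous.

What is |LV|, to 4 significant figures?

28.12

L is at the origin; LH runs at 142.5° with length 20.5, so H = (-16.26, 12.48). ∠LHG = 71.6° gives HG at 34.10° from the x-axis; with |HG| = 13.6, G = (-5.002, 20.10). ∠HGA = 41.0° gives GA at -104.9° from the x-axis; with |GA| = 15.3, A = (-8.936, 5.319). GA ⟂ AB, so AB runs at 165.1°; with |AB| = 23.0, B = (-31.16, 11.23). ∠ABV = 51.6° gives BV at 36.70° from the x-axis; with |BV| = 23.5, V = (-12.32, 25.28). Then |LV| = |V − L| = 28.12.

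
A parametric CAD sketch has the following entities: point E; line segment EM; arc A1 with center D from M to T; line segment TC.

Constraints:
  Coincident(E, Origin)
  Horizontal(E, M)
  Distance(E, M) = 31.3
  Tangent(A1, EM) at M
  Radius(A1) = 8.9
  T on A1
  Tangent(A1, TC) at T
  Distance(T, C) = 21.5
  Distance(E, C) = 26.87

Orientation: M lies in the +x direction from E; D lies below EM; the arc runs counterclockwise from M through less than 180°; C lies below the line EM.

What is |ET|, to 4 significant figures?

23.95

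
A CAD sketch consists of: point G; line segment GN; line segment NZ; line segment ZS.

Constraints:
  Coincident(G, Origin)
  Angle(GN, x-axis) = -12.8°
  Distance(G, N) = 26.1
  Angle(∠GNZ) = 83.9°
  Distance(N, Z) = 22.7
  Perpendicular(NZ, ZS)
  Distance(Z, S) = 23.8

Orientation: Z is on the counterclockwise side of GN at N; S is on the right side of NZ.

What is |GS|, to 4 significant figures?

53.59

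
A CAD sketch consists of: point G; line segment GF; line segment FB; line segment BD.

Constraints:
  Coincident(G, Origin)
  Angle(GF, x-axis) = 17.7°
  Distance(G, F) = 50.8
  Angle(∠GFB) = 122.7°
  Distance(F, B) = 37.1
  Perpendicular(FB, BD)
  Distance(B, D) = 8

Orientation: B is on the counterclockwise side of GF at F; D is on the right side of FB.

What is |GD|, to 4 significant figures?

82.11

∠GFB = 122.7°, so FB runs at 17.7° + (180° − 122.7°) = 75.00° from the x-axis; with |FB| = 37.1, B = F + 37.1·(cos 75.00°, sin 75.00°) = (58.00, 51.28). FB ⟂ BD; with |BD| = 8.0 on the right of FB, D = B + 8.0·(0.9659, -0.2588) = (65.72, 49.21). Then |GD| = |D − G| = 82.11.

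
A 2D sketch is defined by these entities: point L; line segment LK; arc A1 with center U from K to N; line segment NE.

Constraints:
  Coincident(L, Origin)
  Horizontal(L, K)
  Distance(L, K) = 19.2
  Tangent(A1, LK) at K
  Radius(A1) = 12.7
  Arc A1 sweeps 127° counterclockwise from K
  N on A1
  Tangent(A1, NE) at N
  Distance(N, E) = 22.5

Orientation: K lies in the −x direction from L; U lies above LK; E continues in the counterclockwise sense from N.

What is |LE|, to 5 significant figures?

44.480

L is at the origin; LK is horizontal with |LK| = 19.2 and K on the −x side, so K = (-19.200, 0.0000). The tangent condition forces UK to be normal to LK, so U = K + (0, 12.7) = (-19.200, 12.700). On A1, K sits at bearing -90° from U; a 127° counterclockwise sweep puts N at bearing 37°, so N = U + 12.7·(cos 37°, sin 37°) = (-9.0573, 20.343). The tangent condition forces UN to be normal to NE, so NE runs along (−sin 37°, cos 37°); with |NE| = 22.5, E = (-22.598, 38.312). Then |LE| = |E − L| = 44.480.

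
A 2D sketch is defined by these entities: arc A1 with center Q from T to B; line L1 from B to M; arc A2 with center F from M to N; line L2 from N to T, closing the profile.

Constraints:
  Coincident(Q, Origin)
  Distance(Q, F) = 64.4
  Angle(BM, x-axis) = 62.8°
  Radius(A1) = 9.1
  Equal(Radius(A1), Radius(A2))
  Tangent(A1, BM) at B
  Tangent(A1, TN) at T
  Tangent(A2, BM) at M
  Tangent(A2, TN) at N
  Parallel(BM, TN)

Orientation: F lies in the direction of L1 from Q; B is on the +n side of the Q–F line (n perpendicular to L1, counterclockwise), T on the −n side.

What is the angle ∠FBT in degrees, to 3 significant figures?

82.0°

Q is at the origin and F lies 64.4 along u from Q, so F = 64.4·u = (29.4, 57.3). Tangency of A1 to both parallel lines with radius 9.1 puts B and T at Q ± 9.1·n: B = (-8.09, 4.16), T = (8.09, -4.16). Then cos ∠FBT = BF·BT / (|BF||BT|), giving 82.0°.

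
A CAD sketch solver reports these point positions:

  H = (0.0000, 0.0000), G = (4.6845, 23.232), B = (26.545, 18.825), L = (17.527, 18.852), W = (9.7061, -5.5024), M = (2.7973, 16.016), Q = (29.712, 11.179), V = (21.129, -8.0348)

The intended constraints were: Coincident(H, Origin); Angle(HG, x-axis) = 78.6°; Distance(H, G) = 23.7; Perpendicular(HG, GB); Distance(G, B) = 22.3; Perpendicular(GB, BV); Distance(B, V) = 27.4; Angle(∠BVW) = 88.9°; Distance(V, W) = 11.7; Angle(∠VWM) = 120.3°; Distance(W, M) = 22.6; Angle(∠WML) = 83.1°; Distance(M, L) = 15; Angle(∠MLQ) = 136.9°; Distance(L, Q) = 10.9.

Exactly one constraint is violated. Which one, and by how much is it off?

Distance(L, Q) = 10.9 — off by 3.50.

H = (0.00, 0.00) ✓; HG at 78.60° ✓; |HG| = 23.70 ✓; ∠(HG, GB) = 90.00° ✓; |GB| = 22.30 ✓; ∠(GB, BV) = 90.00° ✓; |BV| = 27.40 ✓; ∠BVW = 88.90° ✓; |VW| = 11.70 ✓; ∠VWM = 120.3° ✓; |WM| = 22.60 ✓; ∠WML = 83.10° ✓; |ML| = 15.00 ✓; ∠MLQ = 136.9° ✓; |LQ| = 14.40 ✗.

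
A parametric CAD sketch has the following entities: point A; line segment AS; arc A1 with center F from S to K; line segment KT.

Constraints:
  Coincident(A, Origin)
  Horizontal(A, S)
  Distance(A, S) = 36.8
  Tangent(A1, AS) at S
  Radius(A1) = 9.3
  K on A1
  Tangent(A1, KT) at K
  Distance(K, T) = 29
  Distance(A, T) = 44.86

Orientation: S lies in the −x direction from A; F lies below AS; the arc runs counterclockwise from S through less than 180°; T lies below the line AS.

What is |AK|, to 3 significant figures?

46.5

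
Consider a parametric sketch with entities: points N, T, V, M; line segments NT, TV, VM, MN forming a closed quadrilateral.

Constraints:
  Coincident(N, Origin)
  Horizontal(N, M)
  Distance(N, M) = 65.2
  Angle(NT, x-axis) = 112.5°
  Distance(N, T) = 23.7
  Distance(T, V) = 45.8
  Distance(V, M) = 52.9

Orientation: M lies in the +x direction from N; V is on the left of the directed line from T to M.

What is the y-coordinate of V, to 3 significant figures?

41.5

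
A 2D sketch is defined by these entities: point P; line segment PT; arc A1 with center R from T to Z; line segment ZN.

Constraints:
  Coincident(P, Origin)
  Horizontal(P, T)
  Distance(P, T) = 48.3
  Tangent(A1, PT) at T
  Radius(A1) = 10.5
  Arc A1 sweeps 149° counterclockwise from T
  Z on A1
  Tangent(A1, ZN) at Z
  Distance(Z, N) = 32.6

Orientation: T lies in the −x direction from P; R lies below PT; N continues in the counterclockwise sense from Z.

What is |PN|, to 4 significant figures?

44.51

P is at the origin; P and T share the same y with |PT| = 48.3 and T on the −x side, so T = (-48.30, 0.000). The tangent condition forces RT to be normal to PT, so R = T + (0, -10.5) = (-48.30, -10.50). On A1, T sits at bearing 90° from R; a 149° counterclockwise sweep puts Z at bearing 239°, so Z = R + 10.5·(cos 239°, sin 239°) = (-53.71, -19.50). Tangency of A1 to ZN means the radius RZ is perpendicular to ZN, so ZN runs along (−sin 239°, cos 239°); with |ZN| = 32.6, N = (-25.76, -36.29). Then |PN| = |N − P| = 44.51.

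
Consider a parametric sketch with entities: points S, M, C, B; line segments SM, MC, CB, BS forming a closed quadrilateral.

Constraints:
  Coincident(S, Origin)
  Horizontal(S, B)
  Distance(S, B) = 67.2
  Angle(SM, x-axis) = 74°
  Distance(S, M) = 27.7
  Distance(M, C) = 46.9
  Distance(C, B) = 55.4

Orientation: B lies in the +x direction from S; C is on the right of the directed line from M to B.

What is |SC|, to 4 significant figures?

24.94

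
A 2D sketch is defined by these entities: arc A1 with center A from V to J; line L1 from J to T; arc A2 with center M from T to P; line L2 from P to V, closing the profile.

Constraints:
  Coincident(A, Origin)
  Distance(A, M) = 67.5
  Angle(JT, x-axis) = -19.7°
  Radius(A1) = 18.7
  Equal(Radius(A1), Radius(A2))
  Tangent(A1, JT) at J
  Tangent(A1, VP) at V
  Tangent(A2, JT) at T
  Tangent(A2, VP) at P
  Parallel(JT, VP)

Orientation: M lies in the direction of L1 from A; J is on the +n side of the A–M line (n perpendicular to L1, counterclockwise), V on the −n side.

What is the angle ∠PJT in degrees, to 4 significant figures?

28.99°

The slot axis is L1's direction at -19.7°, so u = (cos -19.7°, sin -19.7°) = (0.9415, -0.3371) and n = (−sin -19.7°, cos -19.7°) = (0.3371, 0.9415). A is at the origin and M lies 67.5 along u from A, so M = 67.5·u = (63.55, -22.75). Tangency of A1 to both parallel lines with radius 18.7 puts J and V at A ± 18.7·n: J = (6.304, 17.61), V = (-6.304, -17.61). Equal radii place T and P the same way about M: T = M + 18.7·n = (69.85, -5.148), P = M − 18.7·n = (57.25, -40.36). Then cos ∠PJT = JP·JT / (|JP||JT|), giving 28.99°.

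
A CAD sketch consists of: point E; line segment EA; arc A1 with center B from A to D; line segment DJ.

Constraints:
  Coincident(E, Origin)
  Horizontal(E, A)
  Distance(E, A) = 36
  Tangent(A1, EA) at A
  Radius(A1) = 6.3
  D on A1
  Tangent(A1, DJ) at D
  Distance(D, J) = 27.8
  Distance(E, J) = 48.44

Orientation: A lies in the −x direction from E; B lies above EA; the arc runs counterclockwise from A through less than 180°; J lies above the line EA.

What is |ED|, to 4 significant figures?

30.63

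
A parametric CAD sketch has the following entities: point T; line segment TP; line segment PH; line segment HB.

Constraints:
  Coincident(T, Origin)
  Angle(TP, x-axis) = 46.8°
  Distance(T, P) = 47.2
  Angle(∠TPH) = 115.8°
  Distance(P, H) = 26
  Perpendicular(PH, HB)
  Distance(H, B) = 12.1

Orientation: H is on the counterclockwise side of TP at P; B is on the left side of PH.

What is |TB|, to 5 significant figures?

55.589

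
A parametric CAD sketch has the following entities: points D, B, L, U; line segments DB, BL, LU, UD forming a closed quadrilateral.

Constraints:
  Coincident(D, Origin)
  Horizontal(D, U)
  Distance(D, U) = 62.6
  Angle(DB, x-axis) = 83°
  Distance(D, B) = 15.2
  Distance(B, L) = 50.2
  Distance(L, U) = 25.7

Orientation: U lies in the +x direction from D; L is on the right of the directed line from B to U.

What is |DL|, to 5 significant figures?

44.557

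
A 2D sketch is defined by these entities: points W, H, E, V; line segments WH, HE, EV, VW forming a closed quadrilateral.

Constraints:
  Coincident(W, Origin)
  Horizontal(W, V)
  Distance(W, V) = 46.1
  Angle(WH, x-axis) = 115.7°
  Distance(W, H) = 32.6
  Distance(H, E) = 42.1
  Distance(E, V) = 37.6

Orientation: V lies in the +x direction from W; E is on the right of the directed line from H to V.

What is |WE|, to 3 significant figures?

10.7

W is at the origin; WV is horizontal with |WV| = 46.1 and V in +x, so V = (46.1, 0). WH runs at 115.7° with |WH| = 32.6, so H = (-14.1, 29.4). E is determined by |HE| = 42.1 and |EV| = 37.6 together: it lies at the intersection of circle(H, 42.1) and circle(V, 37.6). With |HV| = 67.0, the foot of the radical line on HV is 36.2 from H and the perpendicular offset is √(42.1² − 36.2²) = 21.5. Taking the right-of-HV solution: E = (8.95, -5.83).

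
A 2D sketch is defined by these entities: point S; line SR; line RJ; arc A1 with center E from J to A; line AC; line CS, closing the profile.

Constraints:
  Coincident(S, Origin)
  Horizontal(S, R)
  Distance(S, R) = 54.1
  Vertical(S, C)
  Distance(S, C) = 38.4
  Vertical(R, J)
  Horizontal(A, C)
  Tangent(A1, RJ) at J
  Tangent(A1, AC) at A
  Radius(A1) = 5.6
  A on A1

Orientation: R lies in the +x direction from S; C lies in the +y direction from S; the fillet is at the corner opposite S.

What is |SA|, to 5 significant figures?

61.861

S is at the origin; S and R share the same y with |SR| = 54.1 and R on the +x side, so R = (54.100, 0.0000). S and C share the same x with |SC| = 38.4 and C on the +y side, so C = (0.0000, 38.400). The virtual corner opposite S is at (54.100, 38.400). The tangent condition forces EJ to be normal to RJ and A1 meets AC tangentially, so EA is at right angles to AC, with radius 5.6, so the center E sits 5.6 in from both sides at E = (48.500, 32.800). That places the tangent points at J = (54.100, 32.800) on RJ and A = (48.500, 38.400) on AC. Then |SA| = |A − S| = 61.861.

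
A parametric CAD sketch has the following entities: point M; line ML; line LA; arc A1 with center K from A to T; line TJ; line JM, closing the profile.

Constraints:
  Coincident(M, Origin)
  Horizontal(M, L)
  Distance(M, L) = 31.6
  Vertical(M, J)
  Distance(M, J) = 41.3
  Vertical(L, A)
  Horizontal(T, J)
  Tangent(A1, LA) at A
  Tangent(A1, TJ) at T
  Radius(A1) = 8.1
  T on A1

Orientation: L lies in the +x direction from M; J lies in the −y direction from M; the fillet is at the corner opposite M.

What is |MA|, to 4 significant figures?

45.83

M is at the origin; ML is horizontal with |ML| = 31.6 and L on the +x side, so L = (31.60, 0.000). MJ is vertical with |MJ| = 41.3 and J on the −y side, so J = (0.000, -41.30). The virtual corner opposite M is at (31.60, -41.30). Since A1 is tangent to LA there, KA ⟂ LA and the tangent condition forces KT to be normal to TJ, with radius 8.1, so the center K sits 8.1 in from both sides at K = (23.50, -33.20). That places the tangent points at A = (31.60, -33.20) on LA and T = (23.50, -41.30) on TJ. Then |MA| = |A − M| = 45.83.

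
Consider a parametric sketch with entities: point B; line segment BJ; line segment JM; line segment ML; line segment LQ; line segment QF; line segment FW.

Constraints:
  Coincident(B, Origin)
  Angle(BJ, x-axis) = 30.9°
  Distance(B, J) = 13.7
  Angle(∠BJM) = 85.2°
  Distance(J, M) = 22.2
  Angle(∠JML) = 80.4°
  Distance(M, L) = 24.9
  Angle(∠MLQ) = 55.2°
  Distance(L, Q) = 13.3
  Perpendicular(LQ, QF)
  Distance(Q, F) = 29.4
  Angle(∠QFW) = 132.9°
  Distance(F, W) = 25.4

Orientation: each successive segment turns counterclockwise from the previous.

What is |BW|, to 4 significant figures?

56.56

LQ ⟂ QF, so QF runs at 80.10°; with |QF| = 29.4, F = (-0.5570, 34.04). ∠QFW = 132.9° gives FW at 127.2° from the x-axis; with |FW| = 25.4, W = (-15.91, 54.27). Then |BW| = |W − B| = 56.56.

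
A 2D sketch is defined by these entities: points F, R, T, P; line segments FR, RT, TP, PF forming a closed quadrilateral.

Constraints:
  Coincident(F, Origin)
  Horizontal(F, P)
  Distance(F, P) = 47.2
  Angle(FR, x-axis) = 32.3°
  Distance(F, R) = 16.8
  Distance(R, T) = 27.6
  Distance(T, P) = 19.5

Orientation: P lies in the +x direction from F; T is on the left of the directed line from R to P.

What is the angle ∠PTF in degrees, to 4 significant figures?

86.64°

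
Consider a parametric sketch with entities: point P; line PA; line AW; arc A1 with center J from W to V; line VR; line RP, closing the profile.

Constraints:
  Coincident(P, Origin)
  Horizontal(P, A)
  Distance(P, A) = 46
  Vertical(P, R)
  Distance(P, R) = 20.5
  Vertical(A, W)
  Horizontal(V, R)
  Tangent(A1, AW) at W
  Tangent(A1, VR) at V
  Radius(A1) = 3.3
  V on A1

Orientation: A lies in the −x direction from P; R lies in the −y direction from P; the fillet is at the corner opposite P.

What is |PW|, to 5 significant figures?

49.110

The virtual corner opposite P is at (-46.000, -20.500). A1 meets AW tangentially, so JW is at right angles to AW and since A1 is tangent to VR there, JV ⟂ VR, with radius 3.3, so the center J sits 3.3 in from both sides at J = (-42.700, -17.200). That places the tangent points at W = (-46.000, -17.200) on AW and V = (-42.700, -20.500) on VR. Then |PW| = |W − P| = 49.110.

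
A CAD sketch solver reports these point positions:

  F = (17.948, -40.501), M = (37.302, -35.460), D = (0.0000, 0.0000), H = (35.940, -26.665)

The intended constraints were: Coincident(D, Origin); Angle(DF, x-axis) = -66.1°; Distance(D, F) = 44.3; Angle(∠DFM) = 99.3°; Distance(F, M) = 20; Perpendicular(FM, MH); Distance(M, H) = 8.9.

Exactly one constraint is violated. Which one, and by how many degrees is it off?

Perpendicular(FM, MH) — off by 5.80°.

D = (0.00, 0.00) ✓; DF at -66.10° ✓; |DF| = 44.30 ✓; ∠DFM = 99.30° ✓; |FM| = 20.00 ✓; ∠(FM, MH) = 84.20° ✗; |MH| = 8.900 ✓.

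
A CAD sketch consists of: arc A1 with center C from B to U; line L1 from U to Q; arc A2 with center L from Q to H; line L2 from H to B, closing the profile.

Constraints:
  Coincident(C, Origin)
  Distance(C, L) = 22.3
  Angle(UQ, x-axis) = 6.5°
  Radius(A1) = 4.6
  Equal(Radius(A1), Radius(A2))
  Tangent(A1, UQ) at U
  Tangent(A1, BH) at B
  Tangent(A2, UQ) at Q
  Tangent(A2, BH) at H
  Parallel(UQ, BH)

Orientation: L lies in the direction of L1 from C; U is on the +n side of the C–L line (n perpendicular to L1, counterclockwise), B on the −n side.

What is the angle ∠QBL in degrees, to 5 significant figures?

10.764°

The slot axis is L1's direction at 6.5°, so u = (cos 6.5°, sin 6.5°) = (0.99357, 0.11320) and n = (−sin 6.5°, cos 6.5°) = (-0.11320, 0.99357). C is at the origin and L lies 22.3 along u from C, so L = 22.3·u = (22.157, 2.5244). Tangency of A1 to both parallel lines with radius 4.6 puts U and B at C ± 4.6·n: U = (-0.52073, 4.5704), B = (0.52073, -4.5704). Equal radii place Q and H the same way about L: Q = L + 4.6·n = (21.636, 7.0949), H = L − 4.6·n = (22.677, -2.0460). Then cos ∠QBL = BQ·BL / (|BQ||BL|), giving 10.764°.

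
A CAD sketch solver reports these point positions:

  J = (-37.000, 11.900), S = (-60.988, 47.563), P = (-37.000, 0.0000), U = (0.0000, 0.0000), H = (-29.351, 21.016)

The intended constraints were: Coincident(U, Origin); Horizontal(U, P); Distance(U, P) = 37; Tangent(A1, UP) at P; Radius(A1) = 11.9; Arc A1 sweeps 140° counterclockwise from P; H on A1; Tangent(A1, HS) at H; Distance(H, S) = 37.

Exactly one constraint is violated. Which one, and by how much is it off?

Distance(H, S) = 37 — off by 4.30.

U = (0.00, 0.00) ✓; U.y = 0.00, P.y = 0.00 ✓; |UP| = 37.00 ✓; ∠(JP, PU) = 90.00° ✓; |JP| = 11.90 ✓; bearing(J→H) − bearing(J→P) = 140.0° ✓; |JH| = 11.90 ✓; ∠(JH, HS) = 90.00° ✓; |HS| = 41.30 ✗.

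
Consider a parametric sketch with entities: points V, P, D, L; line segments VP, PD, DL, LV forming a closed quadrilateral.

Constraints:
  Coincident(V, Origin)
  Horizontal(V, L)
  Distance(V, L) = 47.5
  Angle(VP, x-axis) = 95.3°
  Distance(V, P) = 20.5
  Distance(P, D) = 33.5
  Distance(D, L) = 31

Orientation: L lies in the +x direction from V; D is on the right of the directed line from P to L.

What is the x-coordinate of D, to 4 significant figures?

17.31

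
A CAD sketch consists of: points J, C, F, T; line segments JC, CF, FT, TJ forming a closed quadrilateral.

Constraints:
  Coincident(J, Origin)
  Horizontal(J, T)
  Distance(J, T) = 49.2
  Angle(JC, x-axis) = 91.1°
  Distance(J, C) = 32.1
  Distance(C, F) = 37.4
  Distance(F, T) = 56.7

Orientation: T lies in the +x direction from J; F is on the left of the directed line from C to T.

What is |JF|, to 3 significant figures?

61.3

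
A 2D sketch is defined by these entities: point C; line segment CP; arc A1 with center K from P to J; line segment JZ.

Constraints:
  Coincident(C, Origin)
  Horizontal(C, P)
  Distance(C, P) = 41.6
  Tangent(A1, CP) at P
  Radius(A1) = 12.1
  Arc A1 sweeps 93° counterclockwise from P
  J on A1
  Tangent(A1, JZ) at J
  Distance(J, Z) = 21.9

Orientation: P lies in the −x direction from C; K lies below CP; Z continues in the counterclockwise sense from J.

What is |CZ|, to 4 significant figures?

62.91

C is at the origin; CP is horizontal with |CP| = 41.6 and P on the −x side, so P = (-41.60, 0.000). Tangency of A1 to CP means the radius KP is perpendicular to CP, so K = P + (0, -12.1) = (-41.60, -12.10). On A1, P sits at bearing 90° from K; a 93° counterclockwise sweep puts J at bearing 183°, so J = K + 12.1·(cos 183°, sin 183°) = (-53.68, -12.73). Since A1 is tangent to JZ there, KJ ⟂ JZ, so JZ runs along (−sin 183°, cos 183°); with |JZ| = 21.9, Z = (-52.54, -34.60). Then |CZ| = |Z − C| = 62.91.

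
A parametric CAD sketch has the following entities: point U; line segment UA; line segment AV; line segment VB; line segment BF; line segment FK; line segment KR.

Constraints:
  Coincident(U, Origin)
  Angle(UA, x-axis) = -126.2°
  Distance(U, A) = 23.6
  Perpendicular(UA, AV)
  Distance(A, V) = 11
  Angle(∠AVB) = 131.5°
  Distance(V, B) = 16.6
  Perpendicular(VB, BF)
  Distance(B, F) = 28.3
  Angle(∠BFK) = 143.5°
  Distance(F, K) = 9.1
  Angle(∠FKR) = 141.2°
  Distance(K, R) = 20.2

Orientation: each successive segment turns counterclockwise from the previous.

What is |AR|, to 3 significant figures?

32.5

∠BFK = 143.5° gives FK at 139° from the x-axis; with |FK| = 9.1, K = (-1.72, 11.6). ∠FKR = 141.2° gives KR at 178° from the x-axis; with |KR| = 20.2, R = (-21.9, 12.5). Then |AR| = |R − A| = 32.5.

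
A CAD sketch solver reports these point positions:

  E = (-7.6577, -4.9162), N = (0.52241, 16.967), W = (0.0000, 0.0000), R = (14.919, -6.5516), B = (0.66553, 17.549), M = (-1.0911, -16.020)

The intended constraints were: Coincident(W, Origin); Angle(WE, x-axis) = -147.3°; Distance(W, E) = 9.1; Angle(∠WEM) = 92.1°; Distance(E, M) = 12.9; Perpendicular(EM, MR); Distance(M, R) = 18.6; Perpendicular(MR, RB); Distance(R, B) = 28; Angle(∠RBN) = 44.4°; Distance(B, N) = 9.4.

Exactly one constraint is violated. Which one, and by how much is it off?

Distance(B, N) = 9.4 — off by 8.80.

W = (0.00, 0.00) ✓; WE at -147.3° ✓; |WE| = 9.100 ✓; ∠WEM = 92.10° ✓; |EM| = 12.90 ✓; ∠(EM, MR) = 90.00° ✓; |MR| = 18.60 ✓; ∠(MR, RB) = 90.00° ✓; |RB| = 28.00 ✓; ∠RBN = 44.42° ✓; |BN| = 0.5993 ✗.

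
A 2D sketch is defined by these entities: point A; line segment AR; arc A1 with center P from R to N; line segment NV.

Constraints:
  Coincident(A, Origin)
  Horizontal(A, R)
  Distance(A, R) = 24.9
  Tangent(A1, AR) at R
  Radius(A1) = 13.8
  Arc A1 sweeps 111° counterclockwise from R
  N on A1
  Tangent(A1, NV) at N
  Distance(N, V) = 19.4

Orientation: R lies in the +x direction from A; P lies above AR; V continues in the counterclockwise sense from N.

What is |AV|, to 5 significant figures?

48.052

A is at the origin; A and R share the same y with |AR| = 24.9 and R on the +x side, so R = (24.900, 0.0000). A1 meets AR tangentially, so PR is at right angles to AR, so P = R + (0, 13.8) = (24.900, 13.800). On A1, R sits at bearing -90° from P; a 111° counterclockwise sweep puts N at bearing 21°, so N = P + 13.8·(cos 21°, sin 21°) = (37.783, 18.745). The tangent condition forces PN to be normal to NV, so NV runs along (−sin 21°, cos 21°); with |NV| = 19.4, V = (30.831, 36.857). Then |AV| = |V − A| = 48.052.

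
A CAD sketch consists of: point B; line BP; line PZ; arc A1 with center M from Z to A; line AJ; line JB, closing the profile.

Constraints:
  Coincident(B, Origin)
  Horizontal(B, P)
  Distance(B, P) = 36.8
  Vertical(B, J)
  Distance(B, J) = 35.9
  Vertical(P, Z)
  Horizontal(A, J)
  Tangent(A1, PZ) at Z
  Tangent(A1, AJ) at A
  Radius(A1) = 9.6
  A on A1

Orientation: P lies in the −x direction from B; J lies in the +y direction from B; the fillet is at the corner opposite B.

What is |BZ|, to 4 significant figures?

45.23

B is at the origin; BP is horizontal with |BP| = 36.8 and P on the −x side, so P = (-36.80, 0.000). B and J share the same x with |BJ| = 35.9 and J on the +y side, so J = (0.000, 35.90). The virtual corner opposite B is at (-36.80, 35.90). The tangent condition forces MZ to be normal to PZ and since A1 is tangent to AJ there, MA ⟂ AJ, with radius 9.6, so the center M sits 9.6 in from both sides at M = (-27.20, 26.30). That places the tangent points at Z = (-36.80, 26.30) on PZ and A = (-27.20, 35.90) on AJ. Then |BZ| = |Z − B| = 45.23.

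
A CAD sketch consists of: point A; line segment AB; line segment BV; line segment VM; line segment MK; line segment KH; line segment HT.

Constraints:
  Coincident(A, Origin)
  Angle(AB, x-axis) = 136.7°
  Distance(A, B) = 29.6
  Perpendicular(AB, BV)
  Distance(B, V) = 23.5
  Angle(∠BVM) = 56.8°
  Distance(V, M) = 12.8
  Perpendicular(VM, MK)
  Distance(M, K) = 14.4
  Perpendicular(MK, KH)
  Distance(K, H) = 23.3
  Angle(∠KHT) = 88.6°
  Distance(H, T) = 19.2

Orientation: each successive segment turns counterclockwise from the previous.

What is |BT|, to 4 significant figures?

33.50

A is at the origin; AB runs at 136.7° with length 29.6, so B = (-21.54, 20.30). AB ⟂ BV, so BV runs at -133.3°; with |BV| = 23.5, V = (-37.66, 3.198). ∠BVM = 56.8° gives VM at -10.10° from the x-axis; with |VM| = 12.8, M = (-25.06, 0.9529). VM is perpendicular to MK, so MK runs at 79.90°; with |MK| = 14.4, K = (-22.53, 15.13). MK ⟂ KH, so KH runs at 169.9°; with |KH| = 23.3, H = (-45.47, 19.22). ∠KHT = 88.6° gives HT at -98.70° from the x-axis; with |HT| = 19.2, T = (-48.38, 0.2367). Then |BT| = |T − B| = 33.50.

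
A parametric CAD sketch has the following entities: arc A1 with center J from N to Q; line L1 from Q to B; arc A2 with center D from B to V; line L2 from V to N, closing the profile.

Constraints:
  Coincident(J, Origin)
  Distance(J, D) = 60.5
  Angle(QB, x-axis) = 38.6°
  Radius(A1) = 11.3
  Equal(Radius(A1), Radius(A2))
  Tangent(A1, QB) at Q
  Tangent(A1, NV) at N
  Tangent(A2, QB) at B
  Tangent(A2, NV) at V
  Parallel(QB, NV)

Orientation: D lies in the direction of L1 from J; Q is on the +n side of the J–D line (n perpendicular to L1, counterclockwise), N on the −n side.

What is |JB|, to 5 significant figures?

61.546

Tangency of A1 to both parallel lines with radius 11.3 puts Q and N at J ± 11.3·n: Q = (-7.0498, 8.8312), N = (7.0498, -8.8312). Equal radii place B and V the same way about D: B = D + 11.3·n = (40.232, 46.576), V = D − 11.3·n = (54.332, 28.914). Then |JB| = |B − J| = 61.546.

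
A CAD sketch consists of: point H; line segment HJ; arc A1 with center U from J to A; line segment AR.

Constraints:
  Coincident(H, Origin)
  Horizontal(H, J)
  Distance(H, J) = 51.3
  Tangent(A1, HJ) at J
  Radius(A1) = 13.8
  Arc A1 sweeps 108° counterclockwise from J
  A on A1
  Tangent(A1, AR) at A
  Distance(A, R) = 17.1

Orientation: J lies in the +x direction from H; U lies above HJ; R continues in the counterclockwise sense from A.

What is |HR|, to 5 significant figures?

68.381

H is at the origin; H and J share the same y with |HJ| = 51.3 and J on the +x side, so J = (51.300, 0.0000). Since A1 is tangent to HJ there, UJ ⟂ HJ, so U = J + (0, 13.8) = (51.300, 13.800). On A1, J sits at bearing -90° from U; a 108° counterclockwise sweep puts A at bearing 18°, so A = U + 13.8·(cos 18°, sin 18°) = (64.425, 18.064). The tangent condition forces UA to be normal to AR, so AR runs along (−sin 18°, cos 18°); with |AR| = 17.1, R = (59.140, 34.328). Then |HR| = |R − H| = 68.381.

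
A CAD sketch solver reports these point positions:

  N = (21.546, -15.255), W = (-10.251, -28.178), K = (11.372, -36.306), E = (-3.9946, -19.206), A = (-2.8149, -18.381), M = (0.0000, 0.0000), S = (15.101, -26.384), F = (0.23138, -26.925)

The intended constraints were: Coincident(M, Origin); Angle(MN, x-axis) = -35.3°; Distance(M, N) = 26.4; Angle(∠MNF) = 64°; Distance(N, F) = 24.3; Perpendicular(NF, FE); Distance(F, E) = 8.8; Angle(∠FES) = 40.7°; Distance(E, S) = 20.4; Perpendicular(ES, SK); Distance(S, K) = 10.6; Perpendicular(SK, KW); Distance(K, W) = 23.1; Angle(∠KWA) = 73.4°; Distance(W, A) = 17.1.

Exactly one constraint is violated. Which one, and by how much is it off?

Distance(W, A) = 17.1 — off by 4.80.

M = (0.00, 0.00) ✓; MN at -35.30° ✓; |MN| = 26.40 ✓; ∠MNF = 64.00° ✓; |NF| = 24.30 ✓; ∠(NF, FE) = 90.00° ✓; |FE| = 8.800 ✓; ∠FES = 40.70° ✓; |ES| = 20.40 ✓; ∠(ES, SK) = 90.00° ✓; |SK| = 10.60 ✓; ∠(SK, KW) = 90.00° ✓; |KW| = 23.10 ✓; ∠KWA = 73.40° ✓; |WA| = 12.30 ✗.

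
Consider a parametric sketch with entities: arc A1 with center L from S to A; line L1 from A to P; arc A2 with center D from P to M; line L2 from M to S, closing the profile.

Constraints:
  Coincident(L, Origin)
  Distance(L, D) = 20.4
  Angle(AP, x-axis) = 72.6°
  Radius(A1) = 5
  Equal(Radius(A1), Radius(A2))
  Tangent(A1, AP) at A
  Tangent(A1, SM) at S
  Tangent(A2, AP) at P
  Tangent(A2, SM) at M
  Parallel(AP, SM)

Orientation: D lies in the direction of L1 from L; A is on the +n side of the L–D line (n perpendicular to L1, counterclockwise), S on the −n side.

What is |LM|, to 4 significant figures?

21.00

Tangency of A1 to both parallel lines with radius 5.0 puts A and S at L ± 5.0·n: A = (-4.771, 1.495), S = (4.771, -1.495). Equal radii place P and M the same way about D: P = D + 5.0·n = (1.329, 20.96), M = D − 5.0·n = (10.87, 17.97). Then |LM| = |M − L| = 21.00.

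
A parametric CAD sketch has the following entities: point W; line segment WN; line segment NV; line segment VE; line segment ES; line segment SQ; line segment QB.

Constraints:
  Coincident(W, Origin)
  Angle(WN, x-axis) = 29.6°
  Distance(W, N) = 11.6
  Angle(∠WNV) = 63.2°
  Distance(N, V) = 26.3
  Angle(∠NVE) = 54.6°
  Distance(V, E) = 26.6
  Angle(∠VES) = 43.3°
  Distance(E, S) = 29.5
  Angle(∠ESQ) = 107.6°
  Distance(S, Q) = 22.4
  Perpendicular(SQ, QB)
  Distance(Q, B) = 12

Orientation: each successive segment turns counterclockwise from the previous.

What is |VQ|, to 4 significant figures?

17.20

W is at the origin; WN runs at 29.6° with length 11.6, so N = (10.09, 5.730). ∠WNV = 63.2° gives NV at 146.4° from the x-axis; with |NV| = 26.3, V = (-11.82, 20.28). ∠NVE = 54.6° gives VE at -88.20° from the x-axis; with |VE| = 26.6, E = (-10.98, -6.303). ∠VES = 43.3° gives ES at 48.50° from the x-axis; with |ES| = 29.5, S = (8.563, 15.79). ∠ESQ = 107.6° gives SQ at 120.9° from the x-axis; with |SQ| = 22.4, Q = (-2.940, 35.01). Then |VQ| = |Q − V| = 17.20.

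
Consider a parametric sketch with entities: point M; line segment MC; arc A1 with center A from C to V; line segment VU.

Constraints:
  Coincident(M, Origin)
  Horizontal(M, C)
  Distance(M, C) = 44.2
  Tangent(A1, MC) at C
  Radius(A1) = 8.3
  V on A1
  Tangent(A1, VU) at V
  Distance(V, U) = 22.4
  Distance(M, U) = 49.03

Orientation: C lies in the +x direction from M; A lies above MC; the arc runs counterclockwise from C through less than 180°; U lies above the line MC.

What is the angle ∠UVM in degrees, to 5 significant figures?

68.495°

M is at the origin; MC is horizontal with |MC| = 44.2 and C on the +x side, so C = (44.200, 0.0000). The tangent condition forces AC to be normal to MC, so A = C + (0, 8.3) = (44.200, 8.3000). Since AV ⟂ VU (tangency), |AU| = √(8.3² + 22.4²) = 23.888 regardless of where V sits on A1. So U lies on both circle(M, 49.03) and circle(A, 23.888); the above-MC intersection is U = (37.741, 31.298). V is the foot of the tangent from U: V = (50.913, 13.181).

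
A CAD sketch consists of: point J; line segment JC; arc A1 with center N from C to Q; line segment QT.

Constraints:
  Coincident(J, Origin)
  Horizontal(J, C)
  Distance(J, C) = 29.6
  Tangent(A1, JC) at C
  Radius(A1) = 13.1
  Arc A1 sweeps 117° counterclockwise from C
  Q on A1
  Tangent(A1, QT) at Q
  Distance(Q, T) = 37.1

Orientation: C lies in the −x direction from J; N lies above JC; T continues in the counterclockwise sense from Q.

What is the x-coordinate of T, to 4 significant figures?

-34.77

On A1, C sits at bearing -90° from N; a 117° counterclockwise sweep puts Q at bearing 27°, so Q = N + 13.1·(cos 27°, sin 27°) = (-17.93, 19.05). Since A1 is tangent to QT there, NQ ⟂ QT, so QT runs along (−sin 27°, cos 27°); with |QT| = 37.1, T = (-34.77, 52.10). So T.x = -34.77.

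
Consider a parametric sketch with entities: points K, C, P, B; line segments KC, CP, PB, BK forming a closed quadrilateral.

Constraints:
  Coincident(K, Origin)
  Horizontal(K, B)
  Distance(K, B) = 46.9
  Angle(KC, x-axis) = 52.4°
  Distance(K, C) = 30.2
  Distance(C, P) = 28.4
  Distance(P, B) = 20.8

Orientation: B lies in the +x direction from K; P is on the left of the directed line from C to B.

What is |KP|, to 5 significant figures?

51.080

Checks: |CP| = 28.40 ✓; |PB| = 20.80 ✓.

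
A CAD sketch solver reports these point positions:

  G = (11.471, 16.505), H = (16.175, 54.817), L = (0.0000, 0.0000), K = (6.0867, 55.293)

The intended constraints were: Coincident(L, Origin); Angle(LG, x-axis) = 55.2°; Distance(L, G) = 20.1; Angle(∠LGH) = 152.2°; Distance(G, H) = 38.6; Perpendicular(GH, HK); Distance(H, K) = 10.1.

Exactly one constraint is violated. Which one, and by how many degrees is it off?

Perpendicular(GH, HK) — off by 4.30°.

L = (0.00, 0.00) ✓; LG at 55.20° ✓; |LG| = 20.10 ✓; ∠LGH = 152.2° ✓; |GH| = 38.60 ✓; ∠(GH, HK) = 94.30° ✗; |HK| = 10.10 ✓.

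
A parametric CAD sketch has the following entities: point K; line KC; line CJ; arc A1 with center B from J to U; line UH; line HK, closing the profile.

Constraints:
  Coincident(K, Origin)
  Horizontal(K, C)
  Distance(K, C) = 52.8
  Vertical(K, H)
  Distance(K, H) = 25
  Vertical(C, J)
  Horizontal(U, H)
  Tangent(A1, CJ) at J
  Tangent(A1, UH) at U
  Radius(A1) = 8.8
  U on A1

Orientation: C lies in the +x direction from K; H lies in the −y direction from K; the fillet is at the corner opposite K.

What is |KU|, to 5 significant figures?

50.606

K is at the origin; KC is horizontal with |KC| = 52.8 and C on the +x side, so C = (52.800, 0.0000). K and H share the same x with |KH| = 25.0 and H on the −y side, so H = (0.0000, -25.000). The virtual corner opposite K is at (52.800, -25.000). Tangency of A1 to CJ means the radius BJ is perpendicular to CJ and since A1 is tangent to UH there, BU ⟂ UH, with radius 8.8, so the center B sits 8.8 in from both sides at B = (44.000, -16.200). That places the tangent points at J = (52.800, -16.200) on CJ and U = (44.000, -25.000) on UH. Then |KU| = |U − K| = 50.606.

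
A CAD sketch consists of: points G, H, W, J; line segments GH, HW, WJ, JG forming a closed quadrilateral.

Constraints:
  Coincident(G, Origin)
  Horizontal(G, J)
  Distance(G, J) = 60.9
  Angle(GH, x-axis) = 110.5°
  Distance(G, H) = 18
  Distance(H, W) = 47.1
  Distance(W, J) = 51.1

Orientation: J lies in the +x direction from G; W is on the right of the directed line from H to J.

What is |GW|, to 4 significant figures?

29.37

Checks: |HW| = 47.10 ✓; |WJ| = 51.10 ✓.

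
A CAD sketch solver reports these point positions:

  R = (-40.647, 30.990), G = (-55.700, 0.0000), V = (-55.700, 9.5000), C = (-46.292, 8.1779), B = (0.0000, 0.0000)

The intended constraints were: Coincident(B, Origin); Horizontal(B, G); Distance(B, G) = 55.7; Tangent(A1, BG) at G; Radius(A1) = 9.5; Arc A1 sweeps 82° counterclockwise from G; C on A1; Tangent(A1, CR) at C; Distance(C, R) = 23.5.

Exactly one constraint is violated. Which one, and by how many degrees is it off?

Tangent(A1, CR) at C — off by 5.90°.

B = (0.00, 0.00) ✓; B.y = 0.00, G.y = 0.00 ✓; |BG| = 55.70 ✓; ∠(VG, GB) = 90.00° ✓; |VG| = 9.500 ✓; bearing(V→C) − bearing(V→G) = 82.00° ✓; |VC| = 9.500 ✓; ∠(VC, CR) = 95.90° ✗; |CR| = 23.50 ✓.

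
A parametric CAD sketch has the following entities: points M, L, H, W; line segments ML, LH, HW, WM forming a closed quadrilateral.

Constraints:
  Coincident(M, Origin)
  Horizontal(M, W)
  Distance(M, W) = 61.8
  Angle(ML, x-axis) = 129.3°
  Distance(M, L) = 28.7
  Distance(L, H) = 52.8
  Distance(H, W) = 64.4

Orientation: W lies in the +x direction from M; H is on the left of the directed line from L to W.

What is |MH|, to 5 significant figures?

58.339

Checks: M.y = 0.00, W.y = 0.00 ✓; |LH| = 52.80 ✓; |HW| = 64.40 ✓.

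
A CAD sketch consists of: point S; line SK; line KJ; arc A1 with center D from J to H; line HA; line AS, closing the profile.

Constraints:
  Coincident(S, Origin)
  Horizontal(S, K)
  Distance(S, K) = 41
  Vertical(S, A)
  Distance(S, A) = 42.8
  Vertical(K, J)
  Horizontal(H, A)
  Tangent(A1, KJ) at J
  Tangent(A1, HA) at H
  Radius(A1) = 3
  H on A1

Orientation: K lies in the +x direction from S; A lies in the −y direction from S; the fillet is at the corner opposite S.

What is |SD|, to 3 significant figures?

55.0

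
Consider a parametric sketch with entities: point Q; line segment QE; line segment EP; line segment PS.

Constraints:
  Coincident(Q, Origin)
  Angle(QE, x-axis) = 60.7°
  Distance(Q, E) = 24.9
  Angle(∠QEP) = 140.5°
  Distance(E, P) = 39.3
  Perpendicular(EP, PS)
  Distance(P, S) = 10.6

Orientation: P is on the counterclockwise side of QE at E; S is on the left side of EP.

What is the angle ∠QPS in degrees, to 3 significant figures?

74.9°

Q is at the origin; QE runs at 60.7° with length 24.9, so E = 24.9·(cos 60.7°, sin 60.7°) = (12.2, 21.7). ∠QEP = 140.5°, so EP runs at 60.7° + (180° − 140.5°) = 100° from the x-axis; with |EP| = 39.3, P = E + 39.3·(cos 100°, sin 100°) = (5.23, 60.4). The perpendicularity gives PS at right angles to EP; with |PS| = 10.6 on the left of EP, S = P + 10.6·(-0.984, -0.177) = (-5.21, 58.5). Then cos ∠QPS = PQ·PS / (|PQ||PS|), giving 74.9°.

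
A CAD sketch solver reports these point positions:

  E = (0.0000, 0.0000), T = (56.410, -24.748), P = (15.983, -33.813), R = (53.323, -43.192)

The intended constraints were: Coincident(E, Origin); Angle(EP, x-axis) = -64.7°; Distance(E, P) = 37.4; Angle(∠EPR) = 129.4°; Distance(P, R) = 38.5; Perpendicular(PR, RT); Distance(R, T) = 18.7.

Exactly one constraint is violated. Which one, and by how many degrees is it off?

Perpendicular(PR, RT) — off by 4.60°.

E = (0.00, 0.00) ✓; EP at -64.70° ✓; |EP| = 37.40 ✓; ∠EPR = 129.4° ✓; |PR| = 38.50 ✓; ∠(PR, RT) = 94.60° ✗; |RT| = 18.70 ✓.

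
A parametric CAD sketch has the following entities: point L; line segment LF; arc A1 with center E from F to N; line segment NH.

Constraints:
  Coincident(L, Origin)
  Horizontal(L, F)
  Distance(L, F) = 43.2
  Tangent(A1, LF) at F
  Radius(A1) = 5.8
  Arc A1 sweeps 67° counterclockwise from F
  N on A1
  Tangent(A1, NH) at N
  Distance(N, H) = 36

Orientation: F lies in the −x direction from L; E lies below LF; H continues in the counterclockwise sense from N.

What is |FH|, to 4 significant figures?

41.49

L is at the origin; L and F share the same y with |LF| = 43.2 and F on the −x side, so F = (-43.20, 0.000). Tangency of A1 to LF means the radius EF is perpendicular to LF, so E = F + (0, -5.8) = (-43.20, -5.800). On A1, F sits at bearing 90° from E; a 67° counterclockwise sweep puts N at bearing 157°, so N = E + 5.8·(cos 157°, sin 157°) = (-48.54, -3.534). Tangency of A1 to NH means the radius EN is perpendicular to NH, so NH runs along (−sin 157°, cos 157°); with |NH| = 36.0, H = (-62.61, -36.67). Then |FH| = |H − F| = 41.49.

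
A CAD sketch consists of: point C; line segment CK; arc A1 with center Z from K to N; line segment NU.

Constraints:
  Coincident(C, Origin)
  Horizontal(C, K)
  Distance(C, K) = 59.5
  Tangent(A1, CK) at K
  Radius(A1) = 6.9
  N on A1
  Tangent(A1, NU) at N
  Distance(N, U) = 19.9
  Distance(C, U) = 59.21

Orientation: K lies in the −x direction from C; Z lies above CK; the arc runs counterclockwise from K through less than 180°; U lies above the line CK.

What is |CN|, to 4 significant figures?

53.06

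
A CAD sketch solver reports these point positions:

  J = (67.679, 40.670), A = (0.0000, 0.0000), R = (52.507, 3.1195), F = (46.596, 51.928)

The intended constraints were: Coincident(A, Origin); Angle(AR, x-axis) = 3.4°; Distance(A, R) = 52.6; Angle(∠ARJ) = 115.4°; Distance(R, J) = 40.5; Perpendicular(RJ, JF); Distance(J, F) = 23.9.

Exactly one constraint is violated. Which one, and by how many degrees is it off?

Perpendicular(RJ, JF) — off by 6.10°.

A = (0.00, 0.00) ✓; AR at 3.400° ✓; |AR| = 52.60 ✓; ∠ARJ = 115.4° ✓; |RJ| = 40.50 ✓; ∠(RJ, JF) = 83.90° ✗; |JF| = 23.90 ✓.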